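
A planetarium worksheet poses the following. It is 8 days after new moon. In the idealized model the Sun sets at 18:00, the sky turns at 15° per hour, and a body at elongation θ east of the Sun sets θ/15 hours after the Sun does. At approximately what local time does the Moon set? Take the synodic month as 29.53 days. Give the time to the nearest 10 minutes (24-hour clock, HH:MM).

00:30

The Moon has covered 8/29.53 of its cycle, so θ ≈ 360° × 8/29.53 = 97.5°.
At 15° of sky rotation per hour, 97.5° corresponds to a 6.50 h lag.
18:00 + 6.502 h ≈ 00:30 → 00:30 to the nearest ten minutes.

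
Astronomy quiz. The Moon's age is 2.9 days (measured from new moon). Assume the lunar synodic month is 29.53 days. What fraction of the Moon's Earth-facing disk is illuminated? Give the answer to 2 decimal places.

Phase angle: θ = 360°·(2.9 d)/(29.53 d) = 35.4°.
cos 35.4° = 0.816, so f = (1 − 0.816)/2 = 0.092.

0.09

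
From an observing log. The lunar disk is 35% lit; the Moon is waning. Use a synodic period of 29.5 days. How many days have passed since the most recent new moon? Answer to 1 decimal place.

From f = (1 − cos θ)/2: cos θ = 1 − 2×0.35 = 0.300; arccos → 72.5°.
A waning Moon lies in 180°–360°, so θ = 360° − 72.5° = 287.5°.
That fraction of the synodic month is 287.5/360 × 29.5 d ≈ 23.56 d.

23.6 days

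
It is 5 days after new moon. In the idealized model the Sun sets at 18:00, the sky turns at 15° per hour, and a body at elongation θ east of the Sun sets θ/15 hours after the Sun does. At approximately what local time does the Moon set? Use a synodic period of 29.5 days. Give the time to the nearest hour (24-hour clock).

22:00

Elongation θ = 360° × 5/29.5 ≈ 61.0°.
The Moon trails the Sun by θ/15 = 61.0/15 ≈ 4.07 hours.
18:00 + 4.07 h ≈ 22:04 → 22:00 to the nearest hour.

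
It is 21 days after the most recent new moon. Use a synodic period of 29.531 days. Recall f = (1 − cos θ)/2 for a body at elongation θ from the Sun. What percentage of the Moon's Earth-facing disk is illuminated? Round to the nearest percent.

Phase angle: θ = 360°·(21 d)/(29.531 d) = 256.0°.
With cos θ = (-0.242), the lit fraction is (1 − (-0.242))/2 ≈ 0.621, so 62%.

62%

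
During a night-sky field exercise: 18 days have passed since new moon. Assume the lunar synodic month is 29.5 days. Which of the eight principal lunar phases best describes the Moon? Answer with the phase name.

At 18/29.5 of the cycle, θ ≈ 220° — the waning gibbous range.

waning gibbous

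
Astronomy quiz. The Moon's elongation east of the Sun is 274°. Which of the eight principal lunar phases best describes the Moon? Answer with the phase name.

last quarter

The last quarter sector spans roughly 248°–292°; 274° falls inside it.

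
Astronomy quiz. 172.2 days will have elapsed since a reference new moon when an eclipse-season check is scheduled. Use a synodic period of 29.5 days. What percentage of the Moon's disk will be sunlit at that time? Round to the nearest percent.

24%

Reduce mod P: 172.2 − 5×29.5 = 24.70 d into the current lunation.
The Moon has covered 24.70/29.5 of its cycle, so θ ≈ 360° × 24.70/29.5 = 301.4°.
With cos θ = 0.521, the lit fraction is (1 − 0.521)/2 ≈ 0.239, so 24%.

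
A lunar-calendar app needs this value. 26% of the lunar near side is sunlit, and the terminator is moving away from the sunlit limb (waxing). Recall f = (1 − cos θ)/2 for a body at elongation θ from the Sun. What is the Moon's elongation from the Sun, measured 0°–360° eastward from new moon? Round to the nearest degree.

61°

Invert f = (1 − cos θ)/2 to get cos θ = 1 − 2(0.26) = 0.480, hence θ₀ = arccos 0.480 = 61.3°.
Waxing ⇒ before full, so θ = 61.3°.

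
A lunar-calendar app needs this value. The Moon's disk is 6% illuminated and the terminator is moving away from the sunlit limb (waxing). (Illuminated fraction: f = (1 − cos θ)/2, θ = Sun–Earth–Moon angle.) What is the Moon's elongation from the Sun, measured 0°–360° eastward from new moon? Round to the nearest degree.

cos θ = 1 − 2f = 0.880, giving a principal value of 28.4°.
Before full moon the principal value applies: θ = 28.4°.

28°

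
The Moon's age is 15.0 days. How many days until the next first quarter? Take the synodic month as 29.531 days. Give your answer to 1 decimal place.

21.9 days

First quarter occurs at elongation 90°, i.e. at age 29.531 × 90/360 = 7.383 d.
Already past this cycle's first quarter; the next is at 7.383 + 29.531 = 36.914 d, so 36.914 − 15.0 = 21.914 days.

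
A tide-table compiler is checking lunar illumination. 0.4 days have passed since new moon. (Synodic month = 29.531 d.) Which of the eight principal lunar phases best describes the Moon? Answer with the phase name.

new moon

θ ≈ 360° × 0.4/29.531 = 5°, which falls in the new moon sector.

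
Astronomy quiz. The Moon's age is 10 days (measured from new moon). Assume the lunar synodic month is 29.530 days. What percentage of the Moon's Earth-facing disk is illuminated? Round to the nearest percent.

76%

Phase angle: θ = 360°·(10 d)/(29.530 d) = 121.9°.
cos 121.9° = (-0.529), so f = (1 − (-0.529))/2 = 0.764, so 76%.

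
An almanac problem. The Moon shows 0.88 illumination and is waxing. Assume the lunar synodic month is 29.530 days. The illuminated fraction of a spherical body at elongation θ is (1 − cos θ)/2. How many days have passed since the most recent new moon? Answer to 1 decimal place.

From f = (1 − cos θ)/2: cos θ = 1 − 2×0.88 = -0.760; arccos → 139.5°.
Waxing ⇒ before full, so θ = 139.5°.
Age = 29.530 × 139.5°/360° ≈ 11.44 days.

11.4 days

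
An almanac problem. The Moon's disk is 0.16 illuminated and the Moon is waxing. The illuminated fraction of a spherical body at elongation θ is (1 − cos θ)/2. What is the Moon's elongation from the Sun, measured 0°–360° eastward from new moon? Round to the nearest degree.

47°

cos θ = 1 − 2f = 0.680, giving a principal value of 47.2°.
Waxing ⇒ before full, so θ = 47.2°.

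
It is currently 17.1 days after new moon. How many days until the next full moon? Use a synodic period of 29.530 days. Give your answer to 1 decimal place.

Full moon is 0.5 of the way through the cycle: age 0.5 × 29.530 = 14.765 d.
This lunation's full moon (14.765 d) has passed, so add one period: 44.295 − 17.1 = 27.195 days.

27.2 days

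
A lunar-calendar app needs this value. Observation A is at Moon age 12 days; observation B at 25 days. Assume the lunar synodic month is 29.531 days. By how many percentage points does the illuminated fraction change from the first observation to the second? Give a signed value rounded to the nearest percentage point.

First observation: θ = 360°·12/29.531 = 146.3°, so f = 0.916.
Second observation: θ = 304.8°, f = 0.215.
Δf = 0.215 − 0.916 = -0.701, i.e. -70 pp.

-70 pp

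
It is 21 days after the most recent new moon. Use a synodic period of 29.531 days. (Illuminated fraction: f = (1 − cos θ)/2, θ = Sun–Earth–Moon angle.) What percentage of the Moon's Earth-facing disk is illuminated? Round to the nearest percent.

62%

Elongation θ = 360° × 21/29.531 ≈ 256.0°.
cos 256.0° = (-0.242), so f = (1 − (-0.242))/2 = 0.621, so 62%.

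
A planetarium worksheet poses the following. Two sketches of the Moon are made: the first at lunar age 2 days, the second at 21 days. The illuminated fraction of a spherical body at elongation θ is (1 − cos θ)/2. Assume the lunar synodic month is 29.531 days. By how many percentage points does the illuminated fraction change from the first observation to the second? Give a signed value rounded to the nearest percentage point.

First observation: θ = 360°·2/29.531 = 24.4°, so f = 0.045.
Second observation: θ = 256.0°, f = 0.621.
Δf = 0.621 − 0.045 = +0.576, i.e. +58 pp.

+58 pp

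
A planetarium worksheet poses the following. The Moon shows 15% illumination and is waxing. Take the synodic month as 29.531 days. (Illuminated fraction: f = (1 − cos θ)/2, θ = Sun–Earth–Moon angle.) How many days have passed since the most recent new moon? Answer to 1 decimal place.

3.7 days

cos θ = 1 − 2f = 0.700, giving a principal value of 45.6°.
The Moon is waxing (0°–180°), so θ = 45.6° directly.
At 360°/29.531 d per day, 45.6° corresponds to 3.74 days.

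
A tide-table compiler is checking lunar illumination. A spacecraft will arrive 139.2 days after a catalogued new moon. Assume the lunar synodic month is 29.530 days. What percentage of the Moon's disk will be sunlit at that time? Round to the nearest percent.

61%

Reduce mod P: 139.2 − 4×29.530 = 21.08 d into the current lunation.
The Moon has covered 21.08/29.530 of its cycle, so θ ≈ 360° × 21.08/29.530 = 257.0°.
cos 257.0° = (-0.225), so f = (1 − (-0.225))/2 = 0.613, so 61%.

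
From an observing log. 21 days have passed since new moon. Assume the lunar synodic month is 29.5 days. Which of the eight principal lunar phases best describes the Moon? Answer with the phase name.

last quarter

At 21/29.5 of the cycle, θ ≈ 256° — the last quarter range.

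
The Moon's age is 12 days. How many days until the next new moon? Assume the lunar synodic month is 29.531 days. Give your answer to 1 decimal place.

One full lunation from the last new moon is 29.531 d; remaining = 29.531 − 12 = 17.531 d.

17.5 days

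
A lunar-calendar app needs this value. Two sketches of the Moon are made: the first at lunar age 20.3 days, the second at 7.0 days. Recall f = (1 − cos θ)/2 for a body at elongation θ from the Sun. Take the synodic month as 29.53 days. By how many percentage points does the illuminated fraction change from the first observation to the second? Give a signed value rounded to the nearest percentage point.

-23 pp

First observation: θ = 360°·20.3/29.53 = 247.5°, so f = 0.692.
Second observation: θ = 85.3°, f = 0.459.
Δf = 0.459 − 0.692 = -0.232, i.e. -23 pp.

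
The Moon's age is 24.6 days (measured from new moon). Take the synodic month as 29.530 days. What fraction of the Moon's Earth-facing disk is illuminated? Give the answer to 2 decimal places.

0.25

Elongation θ = 360° × 24.6/29.530 ≈ 299.9°.
Illuminated fraction = (1 − cos 299.9°)/2 = (1 − 0.498)/2 ≈ 0.251.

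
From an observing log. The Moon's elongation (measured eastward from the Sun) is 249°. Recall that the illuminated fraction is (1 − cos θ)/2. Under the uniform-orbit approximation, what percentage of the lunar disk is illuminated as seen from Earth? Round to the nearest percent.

68%

cos 249° = (-0.358), so f = (1 − (-0.358))/2 = 0.679, i.e. 68%.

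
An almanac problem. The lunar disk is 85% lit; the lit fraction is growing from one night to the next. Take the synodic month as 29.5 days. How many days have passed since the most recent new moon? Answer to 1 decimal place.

11.0 days

Invert f = (1 − cos θ)/2 to get cos θ = 1 − 2(0.85) = -0.700, hence θ₀ = arccos -0.700 = 134.4°.
The Moon is waxing (0°–180°), so θ = 134.4° directly.
Age = 29.5 × 134.4°/360° ≈ 11.02 days.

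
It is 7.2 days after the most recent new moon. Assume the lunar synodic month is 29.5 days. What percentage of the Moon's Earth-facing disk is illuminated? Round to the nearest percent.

48%

Phase angle: θ = 360°·(7.2 d)/(29.5 d) = 87.9°.
Illuminated fraction = (1 − cos 87.9°)/2 = (1 − 0.037)/2 ≈ 0.481, so 48%.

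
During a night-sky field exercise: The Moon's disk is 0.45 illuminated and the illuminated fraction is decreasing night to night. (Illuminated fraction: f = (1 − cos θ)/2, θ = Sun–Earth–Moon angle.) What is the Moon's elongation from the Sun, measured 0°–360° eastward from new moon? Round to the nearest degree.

276°

From f = (1 − cos θ)/2: cos θ = 1 − 2×0.45 = 0.100; arccos → 84.3°.
Waning ⇒ past full, so θ = 360° − 84.3° = 275.7°.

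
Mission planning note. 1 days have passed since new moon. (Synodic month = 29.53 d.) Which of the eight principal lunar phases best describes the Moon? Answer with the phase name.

At 1/29.53 of the cycle, θ ≈ 12° — the new moon range.

new moon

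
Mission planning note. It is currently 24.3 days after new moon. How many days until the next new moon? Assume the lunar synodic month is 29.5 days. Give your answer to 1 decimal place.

5.2 days

One full lunation from the last new moon is 29.5 d; remaining = 29.5 − 24.3 = 5.200 d.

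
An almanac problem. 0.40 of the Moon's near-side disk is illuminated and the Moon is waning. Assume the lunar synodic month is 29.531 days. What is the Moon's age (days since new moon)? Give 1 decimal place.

Invert f = (1 − cos θ)/2 to get cos θ = 1 − 2(0.40) = 0.200, hence θ₀ = arccos 0.200 = 78.5°.
A waning Moon lies in 180°–360°, so θ = 360° − 78.5° = 281.5°.
At 360°/29.531 d per day, 281.5° corresponds to 23.09 days.

23.1 days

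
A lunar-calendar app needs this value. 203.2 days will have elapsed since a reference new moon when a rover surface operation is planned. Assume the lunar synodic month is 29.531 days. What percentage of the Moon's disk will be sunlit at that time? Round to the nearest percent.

203.2 d spans 6 complete synodic months (6 × 29.531 = 177.19 d) plus 26.01 d.
Phase angle: θ = 360°·(26.01 d)/(29.531 d) = 317.1°.
Illuminated fraction = (1 − cos 317.1°)/2 = (1 − 0.733)/2 ≈ 0.134, so 13%.

13%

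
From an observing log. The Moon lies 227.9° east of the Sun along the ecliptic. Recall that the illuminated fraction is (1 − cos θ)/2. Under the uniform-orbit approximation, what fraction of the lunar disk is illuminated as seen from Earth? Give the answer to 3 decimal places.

f = (1 − cos 227.9°)/2 = (1 − (-0.670))/2 ≈ 0.835.

0.835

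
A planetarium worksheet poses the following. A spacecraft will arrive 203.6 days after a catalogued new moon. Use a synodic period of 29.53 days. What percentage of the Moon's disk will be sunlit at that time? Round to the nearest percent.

203.6/29.53 = 6.895 lunations, so 6 complete cycles and 26.42 d into the next.
Phase angle: θ = 360°·(26.42 d)/(29.53 d) = 322.1°.
Illuminated fraction = (1 − cos 322.1°)/2 = (1 − 0.789)/2 ≈ 0.106, so 11%.

11%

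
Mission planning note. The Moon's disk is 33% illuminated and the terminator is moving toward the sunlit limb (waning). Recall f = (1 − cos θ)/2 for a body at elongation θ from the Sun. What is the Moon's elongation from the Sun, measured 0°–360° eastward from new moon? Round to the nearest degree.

290°

From f = (1 − cos θ)/2: cos θ = 1 − 2×0.33 = 0.340; arccos → 70.1°.
Waning ⇒ past full, so θ = 360° − 70.1° = 289.9°.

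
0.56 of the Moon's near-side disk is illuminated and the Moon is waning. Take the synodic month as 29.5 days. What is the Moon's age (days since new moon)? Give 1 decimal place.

21.6 days

From f = (1 − cos θ)/2: cos θ = 1 − 2×0.56 = -0.120; arccos → 96.9°.
Waning ⇒ past full, so θ = 360° − 96.9° = 263.1°.
That fraction of the synodic month is 263.1/360 × 29.5 d ≈ 21.56 d.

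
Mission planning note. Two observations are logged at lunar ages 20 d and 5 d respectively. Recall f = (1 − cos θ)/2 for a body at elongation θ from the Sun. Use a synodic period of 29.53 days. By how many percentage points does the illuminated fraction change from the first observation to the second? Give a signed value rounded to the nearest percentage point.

θ₁ = 360° × 20/29.53 = 243.8°, f₁ = (1 − cos θ₁)/2 = 0.721.
θ₂ = 360° × 5/29.53 = 61.0°, f₂ = (1 − cos θ₂)/2 = 0.257.
Change = f₂ − f₁ = -0.463 → -46 percentage points.

-46 percentage points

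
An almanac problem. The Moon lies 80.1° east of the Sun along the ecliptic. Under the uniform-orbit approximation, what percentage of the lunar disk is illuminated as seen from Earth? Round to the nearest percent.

f = (1 − cos 80.1°)/2 = (1 − 0.172)/2 ≈ 0.414, i.e. 41%.

41%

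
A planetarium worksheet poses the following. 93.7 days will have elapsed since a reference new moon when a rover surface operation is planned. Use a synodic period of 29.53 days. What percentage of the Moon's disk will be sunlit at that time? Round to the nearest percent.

Reduce mod P: 93.7 − 3×29.53 = 5.11 d into the current lunation.
Elongation θ = 360° × 5.11/29.53 ≈ 62.3°.
Illuminated fraction = (1 − cos 62.3°)/2 = (1 − 0.465)/2 ≈ 0.268, so 27%.

27%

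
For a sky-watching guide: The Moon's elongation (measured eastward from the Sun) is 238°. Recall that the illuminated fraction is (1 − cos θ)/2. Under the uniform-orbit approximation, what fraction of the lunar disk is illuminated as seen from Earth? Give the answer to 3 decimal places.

0.765

f = (1 − cos 238°)/2 = (1 − (-0.530))/2 ≈ 0.765.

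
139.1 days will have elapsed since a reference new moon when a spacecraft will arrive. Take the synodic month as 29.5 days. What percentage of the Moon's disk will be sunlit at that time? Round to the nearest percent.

Reduce mod P: 139.1 − 4×29.5 = 21.10 d into the current lunation.
Elongation θ = 360° × 21.10/29.5 ≈ 257.5°.
Illuminated fraction = (1 − cos 257.5°)/2 = (1 − (-0.217))/2 ≈ 0.608, so 61%.

61%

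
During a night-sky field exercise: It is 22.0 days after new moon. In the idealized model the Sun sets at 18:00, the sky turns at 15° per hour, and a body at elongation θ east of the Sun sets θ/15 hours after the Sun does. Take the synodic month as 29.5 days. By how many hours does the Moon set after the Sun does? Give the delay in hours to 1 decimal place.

Phase angle: θ = 360°·(22.0 d)/(29.5 d) = 268.5°.
At 15° of sky rotation per hour, 268.5° corresponds to a 17.90 h lag.
So the Moon sets 17.90 h after the Sun.

17.9 h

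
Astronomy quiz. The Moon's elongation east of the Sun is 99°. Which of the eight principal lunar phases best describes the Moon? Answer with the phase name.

first quarter

The first quarter sector spans roughly 68°–112°; 99° falls inside it.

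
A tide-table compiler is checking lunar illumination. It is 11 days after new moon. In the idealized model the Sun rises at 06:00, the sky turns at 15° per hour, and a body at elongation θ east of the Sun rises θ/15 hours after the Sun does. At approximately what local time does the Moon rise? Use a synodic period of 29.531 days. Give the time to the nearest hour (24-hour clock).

15:00

The Moon has covered 11/29.531 of its cycle, so θ ≈ 360° × 11/29.531 = 134.1°.
The Moon trails the Sun by θ/15 = 134.1/15 ≈ 8.94 hours.
06:00 + 8.94 h ≈ 14:56 → 15:00 to the nearest hour.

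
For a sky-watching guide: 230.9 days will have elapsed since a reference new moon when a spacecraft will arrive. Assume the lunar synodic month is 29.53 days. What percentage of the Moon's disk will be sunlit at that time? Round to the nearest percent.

230.9 d spans 7 complete synodic months (7 × 29.53 = 206.71 d) plus 24.19 d.
Phase angle: θ = 360°·(24.19 d)/(29.53 d) = 294.9°.
Illuminated fraction = (1 − cos 294.9°)/2 = (1 − 0.421)/2 ≈ 0.289, so 29%.

29%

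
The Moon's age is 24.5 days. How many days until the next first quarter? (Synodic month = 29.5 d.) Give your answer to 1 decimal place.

12.4 days

First quarter occurs at elongation 90°, i.e. at age 29.5 × 90/360 = 7.375 d.
Already past this cycle's first quarter; the next is at 7.375 + 29.5 = 36.875 d, so 36.875 − 24.5 = 12.375 days.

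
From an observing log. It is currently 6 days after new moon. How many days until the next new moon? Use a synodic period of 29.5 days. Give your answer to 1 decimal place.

The next new moon completes the synodic month: 29.5 − 6 = 23.500 days.

23.5 days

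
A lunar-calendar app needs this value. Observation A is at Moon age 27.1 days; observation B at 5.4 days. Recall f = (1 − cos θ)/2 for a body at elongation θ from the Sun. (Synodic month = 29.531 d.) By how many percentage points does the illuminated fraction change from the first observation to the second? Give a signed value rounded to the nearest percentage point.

θ₁ = 360° × 27.1/29.531 = 330.4°, f₁ = (1 − cos θ₁)/2 = 0.065.
θ₂ = 360° × 5.4/29.531 = 65.8°, f₂ = (1 − cos θ₂)/2 = 0.295.
Change = f₂ − f₁ = +0.230 → +23 percentage points.

+23 pp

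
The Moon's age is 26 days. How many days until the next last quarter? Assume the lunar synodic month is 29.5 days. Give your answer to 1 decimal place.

25.6 days

Last quarter is 0.75 of the way through the cycle: age 0.75 × 29.5 = 22.125 d.
This lunation's last quarter (22.125 d) has passed, so add one period: 51.625 − 26 = 25.625 days.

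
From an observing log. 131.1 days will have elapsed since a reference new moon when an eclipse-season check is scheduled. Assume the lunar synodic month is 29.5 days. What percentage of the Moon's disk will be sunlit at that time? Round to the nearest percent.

131.1/29.5 = 4.444 lunations, so 4 complete cycles and 13.10 d into the next.
Elongation θ = 360° × 13.10/29.5 ≈ 159.9°.
With cos θ = (-0.939), the lit fraction is (1 − (-0.939))/2 ≈ 0.969, so 97%.

97%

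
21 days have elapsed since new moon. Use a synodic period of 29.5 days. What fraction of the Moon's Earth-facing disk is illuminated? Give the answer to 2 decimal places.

0.62

The Moon has covered 21/29.5 of its cycle, so θ ≈ 360° × 21/29.5 = 256.3°.
With cos θ = (-0.237), the lit fraction is (1 − (-0.237))/2 ≈ 0.619.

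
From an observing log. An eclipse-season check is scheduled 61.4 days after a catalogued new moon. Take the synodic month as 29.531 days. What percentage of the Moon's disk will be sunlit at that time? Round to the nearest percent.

6%

Reduce mod P: 61.4 − 2×29.531 = 2.34 d into the current lunation.
Elongation θ = 360° × 2.34/29.531 ≈ 28.5°.
cos 28.5° = 0.879, so f = (1 − 0.879)/2 = 0.061, so 6%.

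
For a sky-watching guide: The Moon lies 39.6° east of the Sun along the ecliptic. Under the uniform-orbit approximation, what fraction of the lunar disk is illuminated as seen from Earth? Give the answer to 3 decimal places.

0.115

f = (1 − cos 39.6°)/2 = (1 − 0.771)/2 ≈ 0.115.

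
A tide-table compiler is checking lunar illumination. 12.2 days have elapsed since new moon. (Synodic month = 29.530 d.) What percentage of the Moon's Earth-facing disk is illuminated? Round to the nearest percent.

93%

The Moon has covered 12.2/29.530 of its cycle, so θ ≈ 360° × 12.2/29.530 = 148.7°.
With cos θ = (-0.855), the lit fraction is (1 − (-0.855))/2 ≈ 0.927, so 93%.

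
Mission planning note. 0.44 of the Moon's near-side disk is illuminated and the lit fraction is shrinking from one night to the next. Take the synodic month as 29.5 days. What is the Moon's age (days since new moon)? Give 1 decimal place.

22.7 days

From f = (1 − cos θ)/2: cos θ = 1 − 2×0.44 = 0.120; arccos → 83.1°.
A waning Moon lies in 180°–360°, so θ = 360° − 83.1° = 276.9°.
That fraction of the synodic month is 276.9/360 × 29.5 d ≈ 22.69 d.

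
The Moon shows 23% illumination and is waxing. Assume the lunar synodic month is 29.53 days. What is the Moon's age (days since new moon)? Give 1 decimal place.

Invert f = (1 − cos θ)/2 to get cos θ = 1 − 2(0.23) = 0.540, hence θ₀ = arccos 0.540 = 57.3°.
The Moon is waxing (0°–180°), so θ = 57.3° directly.
That fraction of the synodic month is 57.3/360 × 29.53 d ≈ 4.70 d.

4.7 days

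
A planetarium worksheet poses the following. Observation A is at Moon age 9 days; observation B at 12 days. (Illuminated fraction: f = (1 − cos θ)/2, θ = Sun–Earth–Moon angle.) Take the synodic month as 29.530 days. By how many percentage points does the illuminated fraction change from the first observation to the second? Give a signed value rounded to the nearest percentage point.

+25 pp

First observation: θ = 360°·9/29.530 = 109.7°, so f = 0.669.
Second observation: θ = 146.3°, f = 0.916.
Δf = 0.916 − 0.669 = +0.247, i.e. +25 pp.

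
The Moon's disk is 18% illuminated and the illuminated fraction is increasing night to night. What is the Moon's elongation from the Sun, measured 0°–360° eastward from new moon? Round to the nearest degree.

50°

Invert f = (1 − cos θ)/2 to get cos θ = 1 − 2(0.18) = 0.640, hence θ₀ = arccos 0.640 = 50.2°.
Before full moon the principal value applies: θ = 50.2°.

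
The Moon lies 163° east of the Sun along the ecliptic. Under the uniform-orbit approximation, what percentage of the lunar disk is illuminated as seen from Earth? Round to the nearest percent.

f = (1 − cos 163°)/2 = (1 − (-0.956))/2 ≈ 0.978, i.e. 98%.

98%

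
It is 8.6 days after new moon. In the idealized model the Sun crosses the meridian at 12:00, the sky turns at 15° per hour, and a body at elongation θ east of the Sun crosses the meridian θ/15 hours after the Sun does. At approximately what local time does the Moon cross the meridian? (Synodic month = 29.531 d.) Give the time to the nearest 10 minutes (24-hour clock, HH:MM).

19:00

The Moon has covered 8.6/29.531 of its cycle, so θ ≈ 360° × 8.6/29.531 = 104.8°.
At 15° of sky rotation per hour, 104.8° corresponds to a 6.99 h lag.
12:00 + 6.989 h ≈ 18:59 → 19:00 to the nearest ten minutes.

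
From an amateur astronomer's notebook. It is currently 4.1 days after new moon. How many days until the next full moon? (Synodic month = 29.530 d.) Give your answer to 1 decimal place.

Full moon occurs at elongation 180°, i.e. at age 29.530 × 180/360 = 14.765 d.
So 10.665 days remain (14.765 − 4.1).

10.7 days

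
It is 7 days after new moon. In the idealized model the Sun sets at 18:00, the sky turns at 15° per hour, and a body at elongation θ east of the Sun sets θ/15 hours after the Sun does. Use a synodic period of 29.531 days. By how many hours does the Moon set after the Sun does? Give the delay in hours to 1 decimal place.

5.7 h

The Moon has covered 7/29.531 of its cycle, so θ ≈ 360° × 7/29.531 = 85.3°.
The Moon trails the Sun by θ/15 = 85.3/15 ≈ 5.69 hours.
So the Moon sets 5.69 h after the Sun.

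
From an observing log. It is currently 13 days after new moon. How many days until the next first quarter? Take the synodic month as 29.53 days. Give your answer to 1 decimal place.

23.9 days

First quarter is 0.25 of the way through the cycle: age 0.25 × 29.53 = 7.383 d.
This lunation's first quarter (7.383 d) has passed, so add one period: 36.913 − 13 = 23.913 days.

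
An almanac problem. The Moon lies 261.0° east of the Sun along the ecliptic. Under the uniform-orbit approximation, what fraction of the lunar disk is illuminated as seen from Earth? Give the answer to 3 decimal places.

0.578

cos 261.0° = (-0.156), so f = (1 − (-0.156))/2 = 0.578.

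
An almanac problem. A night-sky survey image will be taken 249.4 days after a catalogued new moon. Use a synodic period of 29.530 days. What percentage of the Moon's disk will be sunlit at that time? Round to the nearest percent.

249.4 d spans 8 complete synodic months (8 × 29.530 = 236.24 d) plus 13.16 d.
Elongation θ = 360° × 13.16/29.530 ≈ 160.4°.
cos 160.4° = (-0.942), so f = (1 − (-0.942))/2 = 0.971, so 97%.

97%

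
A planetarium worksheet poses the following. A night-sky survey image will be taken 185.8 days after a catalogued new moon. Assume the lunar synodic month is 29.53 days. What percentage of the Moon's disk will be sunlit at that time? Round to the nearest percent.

185.8/29.53 = 6.292 lunations, so 6 complete cycles and 8.62 d into the next.
Elongation θ = 360° × 8.62/29.53 ≈ 105.1°.
With cos θ = (-0.260), the lit fraction is (1 − (-0.260))/2 ≈ 0.630, so 63%.

63%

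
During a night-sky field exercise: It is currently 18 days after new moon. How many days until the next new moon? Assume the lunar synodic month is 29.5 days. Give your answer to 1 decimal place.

11.5 days

One full lunation from the last new moon is 29.5 d; remaining = 29.5 − 18 = 11.500 d.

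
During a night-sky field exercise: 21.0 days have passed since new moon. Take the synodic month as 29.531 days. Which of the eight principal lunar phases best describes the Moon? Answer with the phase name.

At 21.0/29.531 of the cycle, θ ≈ 256° — the last quarter range.

last quarter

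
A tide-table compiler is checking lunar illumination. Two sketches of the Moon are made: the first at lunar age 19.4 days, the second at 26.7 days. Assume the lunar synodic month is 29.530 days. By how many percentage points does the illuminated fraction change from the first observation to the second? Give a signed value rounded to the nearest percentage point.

-69 percentage points

θ₁ = 360° × 19.4/29.530 = 236.5°, f₁ = (1 − cos θ₁)/2 = 0.776.
θ₂ = 360° × 26.7/29.530 = 325.5°, f₂ = (1 − cos θ₂)/2 = 0.088.
Change = f₂ − f₁ = -0.688 → -69 percentage points.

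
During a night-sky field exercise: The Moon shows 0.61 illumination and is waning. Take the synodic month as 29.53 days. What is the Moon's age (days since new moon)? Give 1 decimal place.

21.1 days

cos θ = 1 − 2f = -0.220, giving a principal value of 102.7°.
Waning ⇒ past full, so θ = 360° − 102.7° = 257.3°.
That fraction of the synodic month is 257.3/360 × 29.53 d ≈ 21.11 d.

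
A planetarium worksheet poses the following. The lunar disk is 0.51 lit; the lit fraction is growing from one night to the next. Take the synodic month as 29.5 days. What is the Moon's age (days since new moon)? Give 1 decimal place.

7.5 days

From f = (1 − cos θ)/2: cos θ = 1 − 2×0.51 = -0.020; arccos → 91.1°.
Before full moon the principal value applies: θ = 91.1°.
That fraction of the synodic month is 91.1/360 × 29.5 d ≈ 7.47 d.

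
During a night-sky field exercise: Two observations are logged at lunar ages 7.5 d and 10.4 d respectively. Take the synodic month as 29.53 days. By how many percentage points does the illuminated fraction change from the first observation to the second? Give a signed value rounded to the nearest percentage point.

First observation: θ = 360°·7.5/29.53 = 91.4°, so f = 0.512.
Second observation: θ = 126.8°, f = 0.799.
Δf = 0.799 − 0.512 = +0.287, i.e. +29 pp.

+29 pp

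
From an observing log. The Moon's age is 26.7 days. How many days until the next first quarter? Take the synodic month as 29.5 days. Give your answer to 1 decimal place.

10.2 days

First quarter is 0.25 of the way through the cycle: age 0.25 × 29.5 = 7.375 d.
This lunation's first quarter (7.375 d) has passed, so add one period: 36.875 − 26.7 = 10.175 days.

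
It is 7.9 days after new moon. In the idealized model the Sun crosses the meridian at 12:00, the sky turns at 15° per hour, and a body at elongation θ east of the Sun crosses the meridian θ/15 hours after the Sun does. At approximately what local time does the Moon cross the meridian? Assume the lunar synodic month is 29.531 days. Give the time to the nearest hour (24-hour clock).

Phase angle: θ = 360°·(7.9 d)/(29.531 d) = 96.3°.
Delay after the Sun = 96.3° / (15°/h) ≈ 6.42 h.
12:00 + 6.42 h ≈ 18:25 → 18:00 to the nearest hour.

18:00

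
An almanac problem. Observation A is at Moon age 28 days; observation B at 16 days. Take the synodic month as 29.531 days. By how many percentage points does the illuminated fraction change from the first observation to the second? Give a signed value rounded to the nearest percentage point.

θ₁ = 360° × 28/29.531 = 341.3°, f₁ = (1 − cos θ₁)/2 = 0.026.
θ₂ = 360° × 16/29.531 = 195.0°, f₂ = (1 − cos θ₂)/2 = 0.983.
Change = f₂ − f₁ = +0.957 → +96 percentage points.

+96 pp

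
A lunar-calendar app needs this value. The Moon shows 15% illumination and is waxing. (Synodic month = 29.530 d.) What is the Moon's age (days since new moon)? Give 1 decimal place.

cos θ = 1 − 2f = 0.700, giving a principal value of 45.6°.
Before full moon the principal value applies: θ = 45.6°.
At 360°/29.530 d per day, 45.6° corresponds to 3.74 days.

3.7 days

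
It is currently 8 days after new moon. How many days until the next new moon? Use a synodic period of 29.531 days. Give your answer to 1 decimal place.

21.5 days

One full lunation from the last new moon is 29.531 d; remaining = 29.531 − 8 = 21.531 d.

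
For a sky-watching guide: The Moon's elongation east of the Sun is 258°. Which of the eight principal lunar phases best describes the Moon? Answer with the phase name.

The last quarter sector spans roughly 248°–292°; 258° falls inside it.

last quarter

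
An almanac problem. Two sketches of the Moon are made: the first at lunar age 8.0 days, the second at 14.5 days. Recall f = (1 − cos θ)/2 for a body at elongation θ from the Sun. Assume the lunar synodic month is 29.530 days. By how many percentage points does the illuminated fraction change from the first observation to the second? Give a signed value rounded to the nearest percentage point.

+43 pp

θ₁ = 360° × 8.0/29.530 = 97.5°, f₁ = (1 − cos θ₁)/2 = 0.566.
θ₂ = 360° × 14.5/29.530 = 176.8°, f₂ = (1 − cos θ₂)/2 = 0.999.
Change = f₂ − f₁ = +0.434 → +43 percentage points.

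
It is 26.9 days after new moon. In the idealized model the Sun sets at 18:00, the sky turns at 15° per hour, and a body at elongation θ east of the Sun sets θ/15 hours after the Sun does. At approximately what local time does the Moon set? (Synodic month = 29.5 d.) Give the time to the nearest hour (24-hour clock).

16:00

The Moon has covered 26.9/29.5 of its cycle, so θ ≈ 360° × 26.9/29.5 = 328.3°.
At 15° of sky rotation per hour, 328.3° corresponds to a 21.88 h lag.
18:00 + 21.88 h ≈ 15:53 → 16:00 to the nearest hour.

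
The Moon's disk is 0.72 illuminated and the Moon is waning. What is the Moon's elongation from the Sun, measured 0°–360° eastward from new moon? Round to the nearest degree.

From f = (1 − cos θ)/2: cos θ = 1 − 2×0.72 = -0.440; arccos → 116.1°.
Since the Moon is past full (waning), take the reflex angle: θ = 360° − 116.1° = 243.9°.

244°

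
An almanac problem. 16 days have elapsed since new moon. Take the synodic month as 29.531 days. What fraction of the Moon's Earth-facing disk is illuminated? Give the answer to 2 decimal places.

0.98

Phase angle: θ = 360°·(16 d)/(29.531 d) = 195.0°.
cos 195.0° = (-0.966), so f = (1 − (-0.966))/2 = 0.983.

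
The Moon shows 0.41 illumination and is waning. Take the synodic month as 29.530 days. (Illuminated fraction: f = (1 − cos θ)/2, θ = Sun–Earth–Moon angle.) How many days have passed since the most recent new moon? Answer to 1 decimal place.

cos θ = 1 − 2f = 0.180, giving a principal value of 79.6°.
Since the Moon is past full (waning), take the reflex angle: θ = 360° − 79.6° = 280.4°.
Age = 29.530 × 280.4°/360° ≈ 23.00 days.

23.0 days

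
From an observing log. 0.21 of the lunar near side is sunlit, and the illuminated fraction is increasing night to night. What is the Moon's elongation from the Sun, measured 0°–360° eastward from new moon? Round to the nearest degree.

From f = (1 − cos θ)/2: cos θ = 1 − 2×0.21 = 0.580; arccos → 54.5°.
Before full moon the principal value applies: θ = 54.5°.

55°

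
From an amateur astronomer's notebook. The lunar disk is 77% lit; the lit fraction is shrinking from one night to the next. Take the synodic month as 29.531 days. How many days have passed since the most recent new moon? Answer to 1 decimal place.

19.5 days

From f = (1 − cos θ)/2: cos θ = 1 − 2×0.77 = -0.540; arccos → 122.7°.
A waning Moon lies in 180°–360°, so θ = 360° − 122.7° = 237.3°.
At 360°/29.531 d per day, 237.3° corresponds to 19.47 days.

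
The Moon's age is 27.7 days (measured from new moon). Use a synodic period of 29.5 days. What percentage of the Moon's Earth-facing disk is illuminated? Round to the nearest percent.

Phase angle: θ = 360°·(27.7 d)/(29.5 d) = 338.0°.
Illuminated fraction = (1 − cos 338.0°)/2 = (1 − 0.927)/2 ≈ 0.036, so 4%.

4%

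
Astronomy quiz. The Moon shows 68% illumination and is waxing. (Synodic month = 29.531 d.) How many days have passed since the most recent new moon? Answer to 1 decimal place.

cos θ = 1 − 2f = -0.360, giving a principal value of 111.1°.
Waxing ⇒ before full, so θ = 111.1°.
Age = 29.531 × 111.1°/360° ≈ 9.11 days.

9.1 days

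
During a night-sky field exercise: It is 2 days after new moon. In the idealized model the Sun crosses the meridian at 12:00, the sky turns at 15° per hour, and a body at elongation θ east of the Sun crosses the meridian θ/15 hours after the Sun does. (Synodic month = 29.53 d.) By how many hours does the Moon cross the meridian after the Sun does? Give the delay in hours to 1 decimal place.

1.6 h

The Moon has covered 2/29.53 of its cycle, so θ ≈ 360° × 2/29.53 = 24.4°.
At 15° of sky rotation per hour, 24.4° corresponds to a 1.63 h lag.
So the Moon crosses the meridian 1.63 h after the Sun.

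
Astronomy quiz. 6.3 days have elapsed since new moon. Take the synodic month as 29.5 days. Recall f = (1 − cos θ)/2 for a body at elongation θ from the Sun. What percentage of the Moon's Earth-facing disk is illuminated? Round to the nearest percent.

The Moon has covered 6.3/29.5 of its cycle, so θ ≈ 360° × 6.3/29.5 = 76.9°.
cos 76.9° = 0.227, so f = (1 − 0.227)/2 = 0.387, so 39%.

39%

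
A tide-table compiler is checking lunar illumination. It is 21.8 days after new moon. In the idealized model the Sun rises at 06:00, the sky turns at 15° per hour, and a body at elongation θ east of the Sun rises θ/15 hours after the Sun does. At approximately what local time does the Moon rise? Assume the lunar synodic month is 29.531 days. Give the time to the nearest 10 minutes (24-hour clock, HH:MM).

Elongation θ = 360° × 21.8/29.531 ≈ 265.8°.
At 15° of sky rotation per hour, 265.8° corresponds to a 17.72 h lag.
06:00 + 17.717 h ≈ 23:43 → 23:40 to the nearest ten minutes.

23:40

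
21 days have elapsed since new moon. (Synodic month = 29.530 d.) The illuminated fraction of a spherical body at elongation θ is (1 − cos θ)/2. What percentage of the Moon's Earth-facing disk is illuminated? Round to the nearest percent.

Phase angle: θ = 360°·(21 d)/(29.530 d) = 256.0°.
With cos θ = (-0.242), the lit fraction is (1 − (-0.242))/2 ≈ 0.621, so 62%.

62%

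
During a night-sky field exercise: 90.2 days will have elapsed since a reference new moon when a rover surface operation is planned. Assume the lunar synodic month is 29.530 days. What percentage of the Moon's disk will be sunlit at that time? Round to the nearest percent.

90.2/29.530 = 3.055 lunations, so 3 complete cycles and 1.61 d into the next.
Elongation θ = 360° × 1.61/29.530 ≈ 19.6°.
cos 19.6° = 0.942, so f = (1 − 0.942)/2 = 0.029, so 3%.

3%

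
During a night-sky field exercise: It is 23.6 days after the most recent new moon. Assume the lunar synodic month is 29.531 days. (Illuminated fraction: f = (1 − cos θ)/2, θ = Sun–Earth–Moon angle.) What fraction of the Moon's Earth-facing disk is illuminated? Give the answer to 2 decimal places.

The Moon has covered 23.6/29.531 of its cycle, so θ ≈ 360° × 23.6/29.531 = 287.7°.
cos 287.7° = 0.304, so f = (1 − 0.304)/2 = 0.348.

0.35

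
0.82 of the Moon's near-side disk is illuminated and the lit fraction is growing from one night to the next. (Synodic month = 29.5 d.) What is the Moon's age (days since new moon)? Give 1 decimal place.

10.6 days

Invert f = (1 − cos θ)/2 to get cos θ = 1 − 2(0.82) = -0.640, hence θ₀ = arccos -0.640 = 129.8°.
Waxing ⇒ before full, so θ = 129.8°.
That fraction of the synodic month is 129.8/360 × 29.5 d ≈ 10.64 d.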